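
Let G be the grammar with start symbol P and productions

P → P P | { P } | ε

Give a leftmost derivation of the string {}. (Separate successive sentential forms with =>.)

P => PP => PPP => {P}PP => {}PP => {}P => {}

P => PP   [P → P P]
PP => PPP   [P → P P]
PPP => {P}PP   [P → { P }]
{P}PP => {}PP   [P → ε]
{}PP => {}P   [P → ε]
{}P => {}   [P → ε]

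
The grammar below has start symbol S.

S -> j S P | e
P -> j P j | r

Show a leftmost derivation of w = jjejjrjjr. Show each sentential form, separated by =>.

S => jSP => jjSPP => jjePP => jjejPjP => jjejjPjjP => jjejjrjjP => jjejjrjjr

S => jSP   [S -> j S P]
jSP => jjSPP   [S -> j S P]
jjSPP => jjePP   [S -> e]
jjePP => jjejPjP   [P -> j P j]
jjejPjP => jjejjPjjP   [P -> j P j]
jjejjPjjP => jjejjrjjP   [P -> r]
jjejjrjjP => jjejjrjjr   [P -> r]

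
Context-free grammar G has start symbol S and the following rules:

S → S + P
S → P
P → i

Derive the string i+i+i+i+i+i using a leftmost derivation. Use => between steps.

S => S+P   [S → S + P]
S+P => S+P+P   [S → S + P]
S+P+P => S+P+P+P   [S → S + P]
S+P+P+P => S+P+P+P+P   [S → S + P]
S+P+P+P+P => S+P+P+P+P+P   [S → S + P]
S+P+P+P+P+P => P+P+P+P+P+P   [S → P]
P+P+P+P+P+P => i+P+P+P+P+P   [P → i]
i+P+P+P+P+P => i+i+P+P+P+P   [P → i]
i+i+P+P+P+P => i+i+i+P+P+P   [P → i]
i+i+i+P+P+P => i+i+i+i+P+P   [P → i]
i+i+i+i+P+P => i+i+i+i+i+P   [P → i]
i+i+i+i+i+P => i+i+i+i+i+i   [P → i]

S=>S+P=>S+P+P=>S+P+P+P=>S+P+P+P+P=>S+P+P+P+P+P=>P+P+P+P+P+P=>i+P+P+P+P+P=>i+i+P+P+P+P=>i+i+i+P+P+P=>i+i+i+i+P+P=>i+i+i+i+i+P=>i+i+i+i+i+i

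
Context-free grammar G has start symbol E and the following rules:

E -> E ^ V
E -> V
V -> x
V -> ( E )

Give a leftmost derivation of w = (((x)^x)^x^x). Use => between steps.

E => V   [E -> V]
V => (E)   [V -> ( E )]
(E) => (E^V)   [E -> E ^ V]
(E^V) => (E^V^V)   [E -> E ^ V]
(E^V^V) => (V^V^V)   [E -> V]
(V^V^V) => ((E)^V^V)   [V -> ( E )]
((E)^V^V) => ((E^V)^V^V)   [E -> E ^ V]
((E^V)^V^V) => ((V^V)^V^V)   [E -> V]
((V^V)^V^V) => (((E)^V)^V^V)   [V -> ( E )]
(((E)^V)^V^V) => (((V)^V)^V^V)   [E -> V]
(((V)^V)^V^V) => (((x)^V)^V^V)   [V -> x]
(((x)^V)^V^V) => (((x)^x)^V^V)   [V -> x]
(((x)^x)^V^V) => (((x)^x)^x^V)   [V -> x]
(((x)^x)^x^V) => (((x)^x)^x^x)   [V -> x]

E=>V=>(E)=>(E^V)=>(E^V^V)=>(V^V^V)=>((E)^V^V)=>((E^V)^V^V)=>((V^V)^V^V)=>(((E)^V)^V^V)=>(((V)^V)^V^V)=>(((x)^V)^V^V)=>(((x)^x)^V^V)=>(((x)^x)^x^V)=>(((x)^x)^x^x)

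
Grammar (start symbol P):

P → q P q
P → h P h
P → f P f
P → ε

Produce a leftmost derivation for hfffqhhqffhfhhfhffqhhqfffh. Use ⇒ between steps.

P ⇒ hPh   [P → h P h]
hPh ⇒ hfPfh   [P → f P f]
hfPfh ⇒ hffPffh   [P → f P f]
hffPffh ⇒ hfffPfffh   [P → f P f]
hfffPfffh ⇒ hfffqPqfffh   [P → q P q]
hfffqPqfffh ⇒ hfffqhPhqfffh   [P → h P h]
hfffqhPhqfffh ⇒ hfffqhhPhhqfffh   [P → h P h]
hfffqhhPhhqfffh ⇒ hfffqhhqPqhhqfffh   [P → q P q]
hfffqhhqPqhhqfffh ⇒ hfffqhhqfPfqhhqfffh   [P → f P f]
hfffqhhqfPfqhhqfffh ⇒ hfffqhhqffPffqhhqfffh   [P → f P f]
hfffqhhqffPffqhhqfffh ⇒ hfffqhhqffhPhffqhhqfffh   [P → h P h]
hfffqhhqffhPhffqhhqfffh ⇒ hfffqhhqffhfPfhffqhhqfffh   [P → f P f]
hfffqhhqffhfPfhffqhhqfffh ⇒ hfffqhhqffhfhPhfhffqhhqfffh   [P → h P h]
hfffqhhqffhfhPhfhffqhhqfffh ⇒ hfffqhhqffhfhhfhffqhhqfffh   [P → ε]

P⇒hPh⇒hfPfh⇒hffPffh⇒hfffPfffh⇒hfffqPqfffh⇒hfffqhPhqfffh⇒hfffqhhPhhqfffh⇒hfffqhhqPqhhqfffh⇒hfffqhhqfPfqhhqfffh⇒hfffqhhqffPffqhhqfffh⇒hfffqhhqffhPhffqhhqfffh⇒hfffqhhqffhfPfhffqhhqfffh⇒hfffqhhqffhfhPhfhffqhhqfffh⇒hfffqhhqffhfhhfhffqhhqfffh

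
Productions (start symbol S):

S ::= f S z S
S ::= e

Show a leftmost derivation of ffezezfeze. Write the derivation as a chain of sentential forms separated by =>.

S => fSzS => ffSzSzS => ffezSzS => ffezezS => ffezezfSzS => ffezezfezS => ffezezfeze

S => fSzS   [S ::= f S z S]
fSzS => ffSzSzS   [S ::= f S z S]
ffSzSzS => ffezSzS   [S ::= e]
ffezSzS => ffezezS   [S ::= e]
ffezezS => ffezezfSzS   [S ::= f S z S]
ffezezfSzS => ffezezfezS   [S ::= e]
ffezezfezS => ffezezfeze   [S ::= e]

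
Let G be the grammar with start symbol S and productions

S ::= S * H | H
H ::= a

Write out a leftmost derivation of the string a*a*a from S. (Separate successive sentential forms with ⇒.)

S ⇒ S*H   [S ::= S * H]
S*H ⇒ S*H*H   [S ::= S * H]
S*H*H ⇒ H*H*H   [S ::= H]
H*H*H ⇒ a*H*H   [H ::= a]
a*H*H ⇒ a*a*H   [H ::= a]
a*a*H ⇒ a*a*a   [H ::= a]

S ⇒ S*H ⇒ S*H*H ⇒ H*H*H ⇒ a*H*H ⇒ a*a*H ⇒ a*a*a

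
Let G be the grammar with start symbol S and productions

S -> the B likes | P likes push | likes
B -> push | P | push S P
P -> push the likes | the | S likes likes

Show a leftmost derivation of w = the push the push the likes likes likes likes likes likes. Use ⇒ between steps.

S ⇒ the B likes   [S -> the B likes]
the B likes ⇒ the push S P likes   [B -> push S P]
the push S P likes ⇒ the push the B likes P likes   [S -> the B likes]
the push the B likes P likes ⇒ the push the P likes P likes   [B -> P]
the push the P likes P likes ⇒ the push the push the likes likes P likes   [P -> push the likes]
the push the push the likes likes P likes ⇒ the push the push the likes likes S likes likes likes   [P -> S likes likes]
the push the push the likes likes S likes likes likes ⇒ the push the push the likes likes likes likes likes likes   [S -> likes]

S ⇒ the B likes ⇒ the push S P likes ⇒ the push the B likes P likes ⇒ the push the P likes P likes ⇒ the push the push the likes likes P likes ⇒ the push the push the likes likes S likes likes likes ⇒ the push the push the likes likes likes likes likes likes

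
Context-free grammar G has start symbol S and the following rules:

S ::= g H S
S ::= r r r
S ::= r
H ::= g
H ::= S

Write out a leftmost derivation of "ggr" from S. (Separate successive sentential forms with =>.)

S=>gHS=>ggS=>ggr

S => gHS   [S ::= g H S]
gHS => ggS   [H ::= g]
ggS => ggr   [S ::= r]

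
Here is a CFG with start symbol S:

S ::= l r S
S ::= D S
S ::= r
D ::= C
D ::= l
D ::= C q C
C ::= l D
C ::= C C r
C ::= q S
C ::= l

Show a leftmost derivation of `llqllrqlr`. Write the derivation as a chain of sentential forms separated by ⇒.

S⇒DS⇒CqCS⇒CCrqCS⇒lDCrqCS⇒lCqCCrqCS⇒llqCCrqCS⇒llqlCrqCS⇒llqllrqCS⇒llqllrqlS⇒llqllrqlr

S ⇒ DS   [S ::= D S]
DS ⇒ CqCS   [D ::= C q C]
CqCS ⇒ CCrqCS   [C ::= C C r]
CCrqCS ⇒ lDCrqCS   [C ::= l D]
lDCrqCS ⇒ lCqCCrqCS   [D ::= C q C]
lCqCCrqCS ⇒ llqCCrqCS   [C ::= l]
llqCCrqCS ⇒ llqlCrqCS   [C ::= l]
llqlCrqCS ⇒ llqllrqCS   [C ::= l]
llqllrqCS ⇒ llqllrqlS   [C ::= l]
llqllrqlS ⇒ llqllrqlr   [S ::= r]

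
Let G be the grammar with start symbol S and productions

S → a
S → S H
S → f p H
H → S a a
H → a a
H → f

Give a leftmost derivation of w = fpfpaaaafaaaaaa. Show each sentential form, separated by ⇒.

S⇒fpH⇒fpSaa⇒fpSHaa⇒fpfpHHaa⇒fpfpSaaHaa⇒fpfpaaaHaa⇒fpfpaaaSaaaa⇒fpfpaaaSHaaaa⇒fpfpaaaSHHaaaa⇒fpfpaaaaHHaaaa⇒fpfpaaaafHaaaa⇒fpfpaaaafaaaaaa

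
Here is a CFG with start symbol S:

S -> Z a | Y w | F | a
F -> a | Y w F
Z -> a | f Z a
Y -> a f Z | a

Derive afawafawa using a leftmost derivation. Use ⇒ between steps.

S ⇒ F   [S -> F]
F ⇒ YwF   [F -> Y w F]
YwF ⇒ afZwF   [Y -> a f Z]
afZwF ⇒ afawF   [Z -> a]
afawF ⇒ afawYwF   [F -> Y w F]
afawYwF ⇒ afawafZwF   [Y -> a f Z]
afawafZwF ⇒ afawafawF   [Z -> a]
afawafawF ⇒ afawafawa   [F -> a]

S⇒F⇒YwF⇒afZwF⇒afawF⇒afawYwF⇒afawafZwF⇒afawafawF⇒afawafawa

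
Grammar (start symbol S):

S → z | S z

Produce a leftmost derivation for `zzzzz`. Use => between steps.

S => Sz   [S → S z]
Sz => Szz   [S → S z]
Szz => Szzz   [S → S z]
Szzz => Szzzz   [S → S z]
Szzzz => zzzzz   [S → z]

S => Sz => Szz => Szzz => Szzzz => zzzzz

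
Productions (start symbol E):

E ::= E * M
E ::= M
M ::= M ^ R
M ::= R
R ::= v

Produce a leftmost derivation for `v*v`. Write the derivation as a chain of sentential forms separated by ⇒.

E ⇒ E*M ⇒ M*M ⇒ R*M ⇒ v*M ⇒ v*R ⇒ v*v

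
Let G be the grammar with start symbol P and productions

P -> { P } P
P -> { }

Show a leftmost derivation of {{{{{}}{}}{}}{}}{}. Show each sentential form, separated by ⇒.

P⇒{P}P⇒{{P}P}P⇒{{{P}P}P}P⇒{{{{P}P}P}P}P⇒{{{{{}}P}P}P}P⇒{{{{{}}{}}P}P}P⇒{{{{{}}{}}{}}P}P⇒{{{{{}}{}}{}}{}}P⇒{{{{{}}{}}{}}{}}{}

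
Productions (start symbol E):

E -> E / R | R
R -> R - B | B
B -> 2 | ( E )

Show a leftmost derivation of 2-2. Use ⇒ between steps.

E ⇒ R ⇒ R-B ⇒ B-B ⇒ 2-B ⇒ 2-2

E ⇒ R   [E -> R]
R ⇒ R-B   [R -> R - B]
R-B ⇒ B-B   [R -> B]
B-B ⇒ 2-B   [B -> 2]
2-B ⇒ 2-2   [B -> 2]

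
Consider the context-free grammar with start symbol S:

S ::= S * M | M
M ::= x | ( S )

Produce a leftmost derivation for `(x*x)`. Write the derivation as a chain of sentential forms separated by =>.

S => M => (S) => (S*M) => (M*M) => (x*M) => (x*x)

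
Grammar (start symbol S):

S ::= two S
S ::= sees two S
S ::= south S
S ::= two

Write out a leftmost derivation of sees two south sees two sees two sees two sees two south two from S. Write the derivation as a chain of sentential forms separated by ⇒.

S ⇒ sees two S   [S ::= sees two S]
sees two S ⇒ sees two south S   [S ::= south S]
sees two south S ⇒ sees two south sees two S   [S ::= sees two S]
sees two south sees two S ⇒ sees two south sees two sees two S   [S ::= sees two S]
sees two south sees two sees two S ⇒ sees two south sees two sees two sees two S   [S ::= sees two S]
sees two south sees two sees two sees two S ⇒ sees two south sees two sees two sees two sees two S   [S ::= sees two S]
sees two south sees two sees two sees two sees two S ⇒ sees two south sees two sees two sees two sees two south S   [S ::= south S]
sees two south sees two sees two sees two sees two south S ⇒ sees two south sees two sees two sees two sees two south two   [S ::= two]

S ⇒ sees two S ⇒ sees two south S ⇒ sees two south sees two S ⇒ sees two south sees two sees two S ⇒ sees two south sees two sees two sees two S ⇒ sees two south sees two sees two sees two sees two S ⇒ sees two south sees two sees two sees two sees two south S ⇒ sees two south sees two sees two sees two sees two south two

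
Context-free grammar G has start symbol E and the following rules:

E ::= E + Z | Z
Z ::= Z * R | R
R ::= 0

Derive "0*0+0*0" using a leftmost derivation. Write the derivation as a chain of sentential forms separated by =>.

E => E+Z => Z+Z => Z*R+Z => R*R+Z => 0*R+Z => 0*0+Z => 0*0+Z*R => 0*0+R*R => 0*0+0*R => 0*0+0*0

E => E+Z   [E ::= E + Z]
E+Z => Z+Z   [E ::= Z]
Z+Z => Z*R+Z   [Z ::= Z * R]
Z*R+Z => R*R+Z   [Z ::= R]
R*R+Z => 0*R+Z   [R ::= 0]
0*R+Z => 0*0+Z   [R ::= 0]
0*0+Z => 0*0+Z*R   [Z ::= Z * R]
0*0+Z*R => 0*0+R*R   [Z ::= R]
0*0+R*R => 0*0+0*R   [R ::= 0]
0*0+0*R => 0*0+0*0   [R ::= 0]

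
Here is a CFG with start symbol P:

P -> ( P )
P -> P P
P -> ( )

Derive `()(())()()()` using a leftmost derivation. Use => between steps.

P => PP   [P -> P P]
PP => ()P   [P -> ( )]
()P => ()PP   [P -> P P]
()PP => ()PPP   [P -> P P]
()PPP => ()PPPP   [P -> P P]
()PPPP => ()(P)PPP   [P -> ( P )]
()(P)PPP => ()(())PPP   [P -> ( )]
()(())PPP => ()(())()PP   [P -> ( )]
()(())()PP => ()(())()()P   [P -> ( )]
()(())()()P => ()(())()()()   [P -> ( )]

P=>PP=>()P=>()PP=>()PPP=>()PPPP=>()(P)PPP=>()(())PPP=>()(())()PP=>()(())()()P=>()(())()()()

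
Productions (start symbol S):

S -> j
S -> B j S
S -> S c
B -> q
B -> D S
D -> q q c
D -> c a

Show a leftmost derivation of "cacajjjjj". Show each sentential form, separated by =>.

S => BjS   [S -> B j S]
BjS => DSjS   [B -> D S]
DSjS => caSjS   [D -> c a]
caSjS => caBjSjS   [S -> B j S]
caBjSjS => caDSjSjS   [B -> D S]
caDSjSjS => cacaSjSjS   [D -> c a]
cacaSjSjS => cacajjSjS   [S -> j]
cacajjSjS => cacajjjjS   [S -> j]
cacajjjjS => cacajjjjj   [S -> j]

S=>BjS=>DSjS=>caSjS=>caBjSjS=>caDSjSjS=>cacaSjSjS=>cacajjSjS=>cacajjjjS=>cacajjjjj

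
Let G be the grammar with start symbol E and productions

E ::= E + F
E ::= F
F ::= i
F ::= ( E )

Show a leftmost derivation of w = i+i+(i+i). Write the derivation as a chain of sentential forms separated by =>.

E => E+F   [E ::= E + F]
E+F => E+F+F   [E ::= E + F]
E+F+F => F+F+F   [E ::= F]
F+F+F => i+F+F   [F ::= i]
i+F+F => i+i+F   [F ::= i]
i+i+F => i+i+(E)   [F ::= ( E )]
i+i+(E) => i+i+(E+F)   [E ::= E + F]
i+i+(E+F) => i+i+(F+F)   [E ::= F]
i+i+(F+F) => i+i+(i+F)   [F ::= i]
i+i+(i+F) => i+i+(i+i)   [F ::= i]

E => E+F => E+F+F => F+F+F => i+F+F => i+i+F => i+i+(E) => i+i+(E+F) => i+i+(F+F) => i+i+(i+F) => i+i+(i+i)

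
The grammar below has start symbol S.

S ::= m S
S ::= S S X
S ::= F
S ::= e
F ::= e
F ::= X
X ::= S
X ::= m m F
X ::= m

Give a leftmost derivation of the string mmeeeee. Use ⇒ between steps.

S ⇒ SSX ⇒ mSSX ⇒ mSSXSX ⇒ mmSSXSX ⇒ mmeSXSX ⇒ mmeFXSX ⇒ mmeeXSX ⇒ mmeeSSX ⇒ mmeeeSX ⇒ mmeeeeX ⇒ mmeeeeS ⇒ mmeeeee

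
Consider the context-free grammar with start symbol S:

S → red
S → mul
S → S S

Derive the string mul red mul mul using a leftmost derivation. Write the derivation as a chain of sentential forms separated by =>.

S => S S   [S → S S]
S S => mul S   [S → mul]
mul S => mul S S   [S → S S]
mul S S => mul S S S   [S → S S]
mul S S S => mul red S S   [S → red]
mul red S S => mul red mul S   [S → mul]
mul red mul S => mul red mul mul   [S → mul]

S => S S => mul S => mul S S => mul S S S => mul red S S => mul red mul S => mul red mul mul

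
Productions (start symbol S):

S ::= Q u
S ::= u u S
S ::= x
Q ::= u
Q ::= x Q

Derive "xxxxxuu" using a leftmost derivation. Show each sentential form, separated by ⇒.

S ⇒ Qu   [S ::= Q u]
Qu ⇒ xQu   [Q ::= x Q]
xQu ⇒ xxQu   [Q ::= x Q]
xxQu ⇒ xxxQu   [Q ::= x Q]
xxxQu ⇒ xxxxQu   [Q ::= x Q]
xxxxQu ⇒ xxxxxQu   [Q ::= x Q]
xxxxxQu ⇒ xxxxxuu   [Q ::= u]

S ⇒ Qu ⇒ xQu ⇒ xxQu ⇒ xxxQu ⇒ xxxxQu ⇒ xxxxxQu ⇒ xxxxxuu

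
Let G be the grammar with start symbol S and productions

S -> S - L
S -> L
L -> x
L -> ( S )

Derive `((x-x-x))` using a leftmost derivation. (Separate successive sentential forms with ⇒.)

S ⇒ L   [S -> L]
L ⇒ (S)   [L -> ( S )]
(S) ⇒ (L)   [S -> L]
(L) ⇒ ((S))   [L -> ( S )]
((S)) ⇒ ((S-L))   [S -> S - L]
((S-L)) ⇒ ((S-L-L))   [S -> S - L]
((S-L-L)) ⇒ ((L-L-L))   [S -> L]
((L-L-L)) ⇒ ((x-L-L))   [L -> x]
((x-L-L)) ⇒ ((x-x-L))   [L -> x]
((x-x-L)) ⇒ ((x-x-x))   [L -> x]

S ⇒ L ⇒ (S) ⇒ (L) ⇒ ((S)) ⇒ ((S-L)) ⇒ ((S-L-L)) ⇒ ((L-L-L)) ⇒ ((x-L-L)) ⇒ ((x-x-L)) ⇒ ((x-x-x))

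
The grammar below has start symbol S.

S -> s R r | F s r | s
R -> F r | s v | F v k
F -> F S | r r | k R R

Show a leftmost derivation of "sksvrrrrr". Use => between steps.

S => sRr => sFrr => skRRrr => sksvRrr => sksvFrrr => sksvrrrrr

S => sRr   [S -> s R r]
sRr => sFrr   [R -> F r]
sFrr => skRRrr   [F -> k R R]
skRRrr => sksvRrr   [R -> s v]
sksvRrr => sksvFrrr   [R -> F r]
sksvFrrr => sksvrrrrr   [F -> r r]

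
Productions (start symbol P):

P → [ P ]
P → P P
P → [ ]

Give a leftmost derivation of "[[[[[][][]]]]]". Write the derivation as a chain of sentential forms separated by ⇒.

P ⇒ [P]   [P → [ P ]]
[P] ⇒ [[P]]   [P → [ P ]]
[[P]] ⇒ [[[P]]]   [P → [ P ]]
[[[P]]] ⇒ [[[[P]]]]   [P → [ P ]]
[[[[P]]]] ⇒ [[[[PP]]]]   [P → P P]
[[[[PP]]]] ⇒ [[[[[]P]]]]   [P → [ ]]
[[[[[]P]]]] ⇒ [[[[[]PP]]]]   [P → P P]
[[[[[]PP]]]] ⇒ [[[[[][]P]]]]   [P → [ ]]
[[[[[][]P]]]] ⇒ [[[[[][][]]]]]   [P → [ ]]

P⇒[P]⇒[[P]]⇒[[[P]]]⇒[[[[P]]]]⇒[[[[PP]]]]⇒[[[[[]P]]]]⇒[[[[[]PP]]]]⇒[[[[[][]P]]]]⇒[[[[[][][]]]]]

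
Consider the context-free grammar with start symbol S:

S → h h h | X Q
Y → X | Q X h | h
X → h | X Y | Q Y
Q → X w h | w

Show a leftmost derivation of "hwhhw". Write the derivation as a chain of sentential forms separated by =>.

S => XQ   [S → X Q]
XQ => QYQ   [X → Q Y]
QYQ => XwhYQ   [Q → X w h]
XwhYQ => hwhYQ   [X → h]
hwhYQ => hwhhQ   [Y → h]
hwhhQ => hwhhw   [Q → w]

S=>XQ=>QYQ=>XwhYQ=>hwhYQ=>hwhhQ=>hwhhw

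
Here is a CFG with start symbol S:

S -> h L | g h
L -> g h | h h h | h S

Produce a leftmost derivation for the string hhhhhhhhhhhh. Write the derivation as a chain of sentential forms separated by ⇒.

S ⇒ hL ⇒ hhS ⇒ hhhL ⇒ hhhhS ⇒ hhhhhL ⇒ hhhhhhS ⇒ hhhhhhhL ⇒ hhhhhhhhS ⇒ hhhhhhhhhL ⇒ hhhhhhhhhhhh

S ⇒ hL   [S -> h L]
hL ⇒ hhS   [L -> h S]
hhS ⇒ hhhL   [S -> h L]
hhhL ⇒ hhhhS   [L -> h S]
hhhhS ⇒ hhhhhL   [S -> h L]
hhhhhL ⇒ hhhhhhS   [L -> h S]
hhhhhhS ⇒ hhhhhhhL   [S -> h L]
hhhhhhhL ⇒ hhhhhhhhS   [L -> h S]
hhhhhhhhS ⇒ hhhhhhhhhL   [S -> h L]
hhhhhhhhhL ⇒ hhhhhhhhhhhh   [L -> h h h]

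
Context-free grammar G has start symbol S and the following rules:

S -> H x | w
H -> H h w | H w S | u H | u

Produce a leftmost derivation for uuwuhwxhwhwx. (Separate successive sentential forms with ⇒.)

S⇒Hx⇒uHx⇒uHhwx⇒uHhwhwx⇒uHwShwhwx⇒uuwShwhwx⇒uuwHxhwhwx⇒uuwHhwxhwhwx⇒uuwuhwxhwhwx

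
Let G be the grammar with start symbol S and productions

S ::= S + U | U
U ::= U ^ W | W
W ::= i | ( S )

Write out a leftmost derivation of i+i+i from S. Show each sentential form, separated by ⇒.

S ⇒ S+U   [S ::= S + U]
S+U ⇒ S+U+U   [S ::= S + U]
S+U+U ⇒ U+U+U   [S ::= U]
U+U+U ⇒ W+U+U   [U ::= W]
W+U+U ⇒ i+U+U   [W ::= i]
i+U+U ⇒ i+W+U   [U ::= W]
i+W+U ⇒ i+i+U   [W ::= i]
i+i+U ⇒ i+i+W   [U ::= W]
i+i+W ⇒ i+i+i   [W ::= i]

S⇒S+U⇒S+U+U⇒U+U+U⇒W+U+U⇒i+U+U⇒i+W+U⇒i+i+U⇒i+i+W⇒i+i+i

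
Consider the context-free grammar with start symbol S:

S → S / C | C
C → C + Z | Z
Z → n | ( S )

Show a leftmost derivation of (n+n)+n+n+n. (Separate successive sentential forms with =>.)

S => C => C+Z => C+Z+Z => C+Z+Z+Z => Z+Z+Z+Z => (S)+Z+Z+Z => (C)+Z+Z+Z => (C+Z)+Z+Z+Z => (Z+Z)+Z+Z+Z => (n+Z)+Z+Z+Z => (n+n)+Z+Z+Z => (n+n)+n+Z+Z => (n+n)+n+n+Z => (n+n)+n+n+n

S => C   [S → C]
C => C+Z   [C → C + Z]
C+Z => C+Z+Z   [C → C + Z]
C+Z+Z => C+Z+Z+Z   [C → C + Z]
C+Z+Z+Z => Z+Z+Z+Z   [C → Z]
Z+Z+Z+Z => (S)+Z+Z+Z   [Z → ( S )]
(S)+Z+Z+Z => (C)+Z+Z+Z   [S → C]
(C)+Z+Z+Z => (C+Z)+Z+Z+Z   [C → C + Z]
(C+Z)+Z+Z+Z => (Z+Z)+Z+Z+Z   [C → Z]
(Z+Z)+Z+Z+Z => (n+Z)+Z+Z+Z   [Z → n]
(n+Z)+Z+Z+Z => (n+n)+Z+Z+Z   [Z → n]
(n+n)+Z+Z+Z => (n+n)+n+Z+Z   [Z → n]
(n+n)+n+Z+Z => (n+n)+n+n+Z   [Z → n]
(n+n)+n+n+Z => (n+n)+n+n+n   [Z → n]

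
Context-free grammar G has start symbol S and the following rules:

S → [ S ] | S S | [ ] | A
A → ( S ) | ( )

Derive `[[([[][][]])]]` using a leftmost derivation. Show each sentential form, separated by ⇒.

S ⇒ [S]   [S → [ S ]]
[S] ⇒ [[S]]   [S → [ S ]]
[[S]] ⇒ [[A]]   [S → A]
[[A]] ⇒ [[(S)]]   [A → ( S )]
[[(S)]] ⇒ [[([S])]]   [S → [ S ]]
[[([S])]] ⇒ [[([SS])]]   [S → S S]
[[([SS])]] ⇒ [[([SSS])]]   [S → S S]
[[([SSS])]] ⇒ [[([[]SS])]]   [S → [ ]]
[[([[]SS])]] ⇒ [[([[][]S])]]   [S → [ ]]
[[([[][]S])]] ⇒ [[([[][][]])]]   [S → [ ]]

S ⇒ [S] ⇒ [[S]] ⇒ [[A]] ⇒ [[(S)]] ⇒ [[([S])]] ⇒ [[([SS])]] ⇒ [[([SSS])]] ⇒ [[([[]SS])]] ⇒ [[([[][]S])]] ⇒ [[([[][][]])]]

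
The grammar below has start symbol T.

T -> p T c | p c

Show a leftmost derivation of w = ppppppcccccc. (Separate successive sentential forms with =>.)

T => pTc => ppTcc => pppTccc => ppppTcccc => pppppTccccc => ppppppcccccc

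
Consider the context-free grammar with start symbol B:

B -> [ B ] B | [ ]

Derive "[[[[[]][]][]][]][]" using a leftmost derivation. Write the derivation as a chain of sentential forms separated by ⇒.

B ⇒ [B]B   [B -> [ B ] B]
[B]B ⇒ [[B]B]B   [B -> [ B ] B]
[[B]B]B ⇒ [[[B]B]B]B   [B -> [ B ] B]
[[[B]B]B]B ⇒ [[[[B]B]B]B]B   [B -> [ B ] B]
[[[[B]B]B]B]B ⇒ [[[[[]]B]B]B]B   [B -> [ ]]
[[[[[]]B]B]B]B ⇒ [[[[[]][]]B]B]B   [B -> [ ]]
[[[[[]][]]B]B]B ⇒ [[[[[]][]][]]B]B   [B -> [ ]]
[[[[[]][]][]]B]B ⇒ [[[[[]][]][]][]]B   [B -> [ ]]
[[[[[]][]][]][]]B ⇒ [[[[[]][]][]][]][]   [B -> [ ]]

B⇒[B]B⇒[[B]B]B⇒[[[B]B]B]B⇒[[[[B]B]B]B]B⇒[[[[[]]B]B]B]B⇒[[[[[]][]]B]B]B⇒[[[[[]][]][]]B]B⇒[[[[[]][]][]][]]B⇒[[[[[]][]][]][]][]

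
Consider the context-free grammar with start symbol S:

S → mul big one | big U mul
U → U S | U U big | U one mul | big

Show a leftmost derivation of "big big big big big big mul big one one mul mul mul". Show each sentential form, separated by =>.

S => big U mul => big U S mul => big big S mul => big big big U mul mul => big big big U one mul mul mul => big big big U S one mul mul mul => big big big U U big S one mul mul mul => big big big big U big S one mul mul mul => big big big big big big S one mul mul mul => big big big big big big mul big one one mul mul mul

S => big U mul   [S → big U mul]
big U mul => big U S mul   [U → U S]
big U S mul => big big S mul   [U → big]
big big S mul => big big big U mul mul   [S → big U mul]
big big big U mul mul => big big big U one mul mul mul   [U → U one mul]
big big big U one mul mul mul => big big big U S one mul mul mul   [U → U S]
big big big U S one mul mul mul => big big big U U big S one mul mul mul   [U → U U big]
big big big U U big S one mul mul mul => big big big big U big S one mul mul mul   [U → big]
big big big big U big S one mul mul mul => big big big big big big S one mul mul mul   [U → big]
big big big big big big S one mul mul mul => big big big big big big mul big one one mul mul mul   [S → mul big one]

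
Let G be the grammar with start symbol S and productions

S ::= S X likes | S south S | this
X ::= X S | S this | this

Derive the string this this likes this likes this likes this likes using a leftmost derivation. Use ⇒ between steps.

S ⇒ S X likes ⇒ S X likes X likes ⇒ S X likes X likes X likes ⇒ S X likes X likes X likes X likes ⇒ this X likes X likes X likes X likes ⇒ this this likes X likes X likes X likes ⇒ this this likes this likes X likes X likes ⇒ this this likes this likes this likes X likes ⇒ this this likes this likes this likes this likes

S ⇒ S X likes   [S ::= S X likes]
S X likes ⇒ S X likes X likes   [S ::= S X likes]
S X likes X likes ⇒ S X likes X likes X likes   [S ::= S X likes]
S X likes X likes X likes ⇒ S X likes X likes X likes X likes   [S ::= S X likes]
S X likes X likes X likes X likes ⇒ this X likes X likes X likes X likes   [S ::= this]
this X likes X likes X likes X likes ⇒ this this likes X likes X likes X likes   [X ::= this]
this this likes X likes X likes X likes ⇒ this this likes this likes X likes X likes   [X ::= this]
this this likes this likes X likes X likes ⇒ this this likes this likes this likes X likes   [X ::= this]
this this likes this likes this likes X likes ⇒ this this likes this likes this likes this likes   [X ::= this]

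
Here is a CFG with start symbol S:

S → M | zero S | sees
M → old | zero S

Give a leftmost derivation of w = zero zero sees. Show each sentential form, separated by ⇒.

S ⇒ M   [S → M]
M ⇒ zero S   [M → zero S]
zero S ⇒ zero M   [S → M]
zero M ⇒ zero zero S   [M → zero S]
zero zero S ⇒ zero zero sees   [S → sees]

S ⇒ M ⇒ zero S ⇒ zero M ⇒ zero zero S ⇒ zero zero sees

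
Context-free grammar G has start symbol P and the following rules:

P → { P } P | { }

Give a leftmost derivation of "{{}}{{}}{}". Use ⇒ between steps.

P ⇒ {P}P   [P → { P } P]
{P}P ⇒ {{}}P   [P → { }]
{{}}P ⇒ {{}}{P}P   [P → { P } P]
{{}}{P}P ⇒ {{}}{{}}P   [P → { }]
{{}}{{}}P ⇒ {{}}{{}}{}   [P → { }]

P ⇒ {P}P ⇒ {{}}P ⇒ {{}}{P}P ⇒ {{}}{{}}P ⇒ {{}}{{}}{}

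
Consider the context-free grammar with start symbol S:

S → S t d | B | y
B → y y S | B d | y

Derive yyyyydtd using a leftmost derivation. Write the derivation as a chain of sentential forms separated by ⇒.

S ⇒ B   [S → B]
B ⇒ yyS   [B → y y S]
yyS ⇒ yyStd   [S → S t d]
yyStd ⇒ yyBtd   [S → B]
yyBtd ⇒ yyyyStd   [B → y y S]
yyyyStd ⇒ yyyyBtd   [S → B]
yyyyBtd ⇒ yyyyBdtd   [B → B d]
yyyyBdtd ⇒ yyyyydtd   [B → y]

S⇒B⇒yyS⇒yyStd⇒yyBtd⇒yyyyStd⇒yyyyBtd⇒yyyyBdtd⇒yyyyydtd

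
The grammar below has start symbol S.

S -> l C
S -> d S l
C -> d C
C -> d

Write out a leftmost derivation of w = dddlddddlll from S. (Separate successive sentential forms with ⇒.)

S ⇒ dSl ⇒ ddSll ⇒ dddSlll ⇒ dddlClll ⇒ dddldClll ⇒ dddlddClll ⇒ dddldddClll ⇒ dddlddddlll

S ⇒ dSl   [S -> d S l]
dSl ⇒ ddSll   [S -> d S l]
ddSll ⇒ dddSlll   [S -> d S l]
dddSlll ⇒ dddlClll   [S -> l C]
dddlClll ⇒ dddldClll   [C -> d C]
dddldClll ⇒ dddlddClll   [C -> d C]
dddlddClll ⇒ dddldddClll   [C -> d C]
dddldddClll ⇒ dddlddddlll   [C -> d]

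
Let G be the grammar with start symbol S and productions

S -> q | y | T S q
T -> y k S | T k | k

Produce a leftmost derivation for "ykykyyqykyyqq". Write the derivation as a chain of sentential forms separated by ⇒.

S ⇒ TSq   [S -> T S q]
TSq ⇒ ykSSq   [T -> y k S]
ykSSq ⇒ ykTSqSq   [S -> T S q]
ykTSqSq ⇒ ykykSSqSq   [T -> y k S]
ykykSSqSq ⇒ ykykySqSq   [S -> y]
ykykySqSq ⇒ ykykyyqSq   [S -> y]
ykykyyqSq ⇒ ykykyyqTSqq   [S -> T S q]
ykykyyqTSqq ⇒ ykykyyqykSSqq   [T -> y k S]
ykykyyqykSSqq ⇒ ykykyyqykySqq   [S -> y]
ykykyyqykySqq ⇒ ykykyyqykyyqq   [S -> y]

S⇒TSq⇒ykSSq⇒ykTSqSq⇒ykykSSqSq⇒ykykySqSq⇒ykykyyqSq⇒ykykyyqTSqq⇒ykykyyqykSSqq⇒ykykyyqykySqq⇒ykykyyqykyyqq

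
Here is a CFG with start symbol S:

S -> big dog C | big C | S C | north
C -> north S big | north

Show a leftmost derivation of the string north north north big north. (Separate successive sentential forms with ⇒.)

S ⇒ S C ⇒ S C C ⇒ north C C ⇒ north north S big C ⇒ north north north big C ⇒ north north north big north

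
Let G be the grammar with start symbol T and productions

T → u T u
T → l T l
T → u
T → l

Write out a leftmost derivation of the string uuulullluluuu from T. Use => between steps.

T => uTu => uuTuu => uuuTuuu => uuulTluuu => uuuluTuluuu => uuululTluluuu => uuulullluluuu

T => uTu   [T → u T u]
uTu => uuTuu   [T → u T u]
uuTuu => uuuTuuu   [T → u T u]
uuuTuuu => uuulTluuu   [T → l T l]
uuulTluuu => uuuluTuluuu   [T → u T u]
uuuluTuluuu => uuululTluluuu   [T → l T l]
uuululTluluuu => uuulullluluuu   [T → l]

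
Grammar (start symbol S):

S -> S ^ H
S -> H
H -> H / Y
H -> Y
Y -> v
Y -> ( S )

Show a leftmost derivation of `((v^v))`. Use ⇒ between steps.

S ⇒ H   [S -> H]
H ⇒ Y   [H -> Y]
Y ⇒ (S)   [Y -> ( S )]
(S) ⇒ (H)   [S -> H]
(H) ⇒ (Y)   [H -> Y]
(Y) ⇒ ((S))   [Y -> ( S )]
((S)) ⇒ ((S^H))   [S -> S ^ H]
((S^H)) ⇒ ((H^H))   [S -> H]
((H^H)) ⇒ ((Y^H))   [H -> Y]
((Y^H)) ⇒ ((v^H))   [Y -> v]
((v^H)) ⇒ ((v^Y))   [H -> Y]
((v^Y)) ⇒ ((v^v))   [Y -> v]

S ⇒ H ⇒ Y ⇒ (S) ⇒ (H) ⇒ (Y) ⇒ ((S)) ⇒ ((S^H)) ⇒ ((H^H)) ⇒ ((Y^H)) ⇒ ((v^H)) ⇒ ((v^Y)) ⇒ ((v^v))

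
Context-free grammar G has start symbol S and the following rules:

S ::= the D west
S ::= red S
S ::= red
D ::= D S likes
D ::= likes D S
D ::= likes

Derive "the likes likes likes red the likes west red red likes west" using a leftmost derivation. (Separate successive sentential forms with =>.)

S => the D west => the D S likes west => the likes D S S likes west => the likes likes D S S S likes west => the likes likes likes S S S likes west => the likes likes likes red S S S likes west => the likes likes likes red the D west S S likes west => the likes likes likes red the likes west S S likes west => the likes likes likes red the likes west red S likes west => the likes likes likes red the likes west red red likes west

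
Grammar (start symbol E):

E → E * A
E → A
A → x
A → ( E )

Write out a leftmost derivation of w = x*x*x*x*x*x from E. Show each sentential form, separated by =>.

E => E*A   [E → E * A]
E*A => E*A*A   [E → E * A]
E*A*A => E*A*A*A   [E → E * A]
E*A*A*A => E*A*A*A*A   [E → E * A]
E*A*A*A*A => E*A*A*A*A*A   [E → E * A]
E*A*A*A*A*A => A*A*A*A*A*A   [E → A]
A*A*A*A*A*A => x*A*A*A*A*A   [A → x]
x*A*A*A*A*A => x*x*A*A*A*A   [A → x]
x*x*A*A*A*A => x*x*x*A*A*A   [A → x]
x*x*x*A*A*A => x*x*x*x*A*A   [A → x]
x*x*x*x*A*A => x*x*x*x*x*A   [A → x]
x*x*x*x*x*A => x*x*x*x*x*x   [A → x]

E => E*A => E*A*A => E*A*A*A => E*A*A*A*A => E*A*A*A*A*A => A*A*A*A*A*A => x*A*A*A*A*A => x*x*A*A*A*A => x*x*x*A*A*A => x*x*x*x*A*A => x*x*x*x*x*A => x*x*x*x*x*x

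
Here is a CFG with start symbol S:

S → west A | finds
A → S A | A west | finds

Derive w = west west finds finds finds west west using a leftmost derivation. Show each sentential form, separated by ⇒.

S ⇒ west A ⇒ west A west ⇒ west S A west ⇒ west west A A west ⇒ west west S A A west ⇒ west west finds A A west ⇒ west west finds finds A west ⇒ west west finds finds A west west ⇒ west west finds finds finds west west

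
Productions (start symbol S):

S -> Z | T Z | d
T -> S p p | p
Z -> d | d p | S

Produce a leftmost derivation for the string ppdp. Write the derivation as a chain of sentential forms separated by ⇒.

S ⇒ TZ ⇒ pZ ⇒ pS ⇒ pTZ ⇒ ppZ ⇒ ppdp

S ⇒ TZ   [S -> T Z]
TZ ⇒ pZ   [T -> p]
pZ ⇒ pS   [Z -> S]
pS ⇒ pTZ   [S -> T Z]
pTZ ⇒ ppZ   [T -> p]
ppZ ⇒ ppdp   [Z -> d p]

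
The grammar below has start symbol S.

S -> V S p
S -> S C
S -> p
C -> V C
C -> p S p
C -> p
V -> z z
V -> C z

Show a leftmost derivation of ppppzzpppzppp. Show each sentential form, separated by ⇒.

S⇒SC⇒pC⇒ppSp⇒ppVSpp⇒ppCzSpp⇒pppSpzSpp⇒pppSCpzSpp⇒pppSCCpzSpp⇒ppppCCpzSpp⇒ppppVCCpzSpp⇒ppppzzCCpzSpp⇒ppppzzpCpzSpp⇒ppppzzpppzSpp⇒ppppzzpppzppp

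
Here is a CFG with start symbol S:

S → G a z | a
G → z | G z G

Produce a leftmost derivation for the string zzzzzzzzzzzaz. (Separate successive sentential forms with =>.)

S => Gaz => GzGaz => GzGzGaz => GzGzGzGaz => GzGzGzGzGaz => GzGzGzGzGzGaz => zzGzGzGzGzGaz => zzzzGzGzGzGaz => zzzzzzGzGzGaz => zzzzzzzzGzGaz => zzzzzzzzzzGaz => zzzzzzzzzzzaz

S => Gaz   [S → G a z]
Gaz => GzGaz   [G → G z G]
GzGaz => GzGzGaz   [G → G z G]
GzGzGaz => GzGzGzGaz   [G → G z G]
GzGzGzGaz => GzGzGzGzGaz   [G → G z G]
GzGzGzGzGaz => GzGzGzGzGzGaz   [G → G z G]
GzGzGzGzGzGaz => zzGzGzGzGzGaz   [G → z]
zzGzGzGzGzGaz => zzzzGzGzGzGaz   [G → z]
zzzzGzGzGzGaz => zzzzzzGzGzGaz   [G → z]
zzzzzzGzGzGaz => zzzzzzzzGzGaz   [G → z]
zzzzzzzzGzGaz => zzzzzzzzzzGaz   [G → z]
zzzzzzzzzzGaz => zzzzzzzzzzzaz   [G → z]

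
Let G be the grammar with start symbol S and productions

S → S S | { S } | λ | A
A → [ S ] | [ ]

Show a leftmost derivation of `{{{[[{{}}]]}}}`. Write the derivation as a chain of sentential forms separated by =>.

S=>{S}=>{{S}}=>{{{S}}}=>{{{A}}}=>{{{[S]}}}=>{{{[A]}}}=>{{{[[S]]}}}=>{{{[[{S}]]}}}=>{{{[[{{S}}]]}}}=>{{{[[{{}}]]}}}

S => {S}   [S → { S }]
{S} => {{S}}   [S → { S }]
{{S}} => {{{S}}}   [S → { S }]
{{{S}}} => {{{A}}}   [S → A]
{{{A}}} => {{{[S]}}}   [A → [ S ]]
{{{[S]}}} => {{{[A]}}}   [S → A]
{{{[A]}}} => {{{[[S]]}}}   [A → [ S ]]
{{{[[S]]}}} => {{{[[{S}]]}}}   [S → { S }]
{{{[[{S}]]}}} => {{{[[{{S}}]]}}}   [S → { S }]
{{{[[{{S}}]]}}} => {{{[[{{}}]]}}}   [S → λ]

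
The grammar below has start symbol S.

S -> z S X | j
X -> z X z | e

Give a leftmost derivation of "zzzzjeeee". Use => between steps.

S => zSX   [S -> z S X]
zSX => zzSXX   [S -> z S X]
zzSXX => zzzSXXX   [S -> z S X]
zzzSXXX => zzzzSXXXX   [S -> z S X]
zzzzSXXXX => zzzzjXXXX   [S -> j]
zzzzjXXXX => zzzzjeXXX   [X -> e]
zzzzjeXXX => zzzzjeeXX   [X -> e]
zzzzjeeXX => zzzzjeeeX   [X -> e]
zzzzjeeeX => zzzzjeeee   [X -> e]

S => zSX => zzSXX => zzzSXXX => zzzzSXXXX => zzzzjXXXX => zzzzjeXXX => zzzzjeeXX => zzzzjeeeX => zzzzjeeee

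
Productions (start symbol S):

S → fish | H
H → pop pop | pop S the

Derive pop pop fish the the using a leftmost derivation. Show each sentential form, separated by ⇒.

S ⇒ H   [S → H]
H ⇒ pop S the   [H → pop S the]
pop S the ⇒ pop H the   [S → H]
pop H the ⇒ pop pop S the the   [H → pop S the]
pop pop S the the ⇒ pop pop fish the the   [S → fish]

S ⇒ H ⇒ pop S the ⇒ pop H the ⇒ pop pop S the the ⇒ pop pop fish the the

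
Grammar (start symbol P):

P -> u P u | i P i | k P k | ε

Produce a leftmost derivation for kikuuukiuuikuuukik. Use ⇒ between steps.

P ⇒ kPk   [P -> k P k]
kPk ⇒ kiPik   [P -> i P i]
kiPik ⇒ kikPkik   [P -> k P k]
kikPkik ⇒ kikuPukik   [P -> u P u]
kikuPukik ⇒ kikuuPuukik   [P -> u P u]
kikuuPuukik ⇒ kikuuuPuuukik   [P -> u P u]
kikuuuPuuukik ⇒ kikuuukPkuuukik   [P -> k P k]
kikuuukPkuuukik ⇒ kikuuukiPikuuukik   [P -> i P i]
kikuuukiPikuuukik ⇒ kikuuukiuPuikuuukik   [P -> u P u]
kikuuukiuPuikuuukik ⇒ kikuuukiuuikuuukik   [P -> ε]

P⇒kPk⇒kiPik⇒kikPkik⇒kikuPukik⇒kikuuPuukik⇒kikuuuPuuukik⇒kikuuukPkuuukik⇒kikuuukiPikuuukik⇒kikuuukiuPuikuuukik⇒kikuuukiuuikuuukik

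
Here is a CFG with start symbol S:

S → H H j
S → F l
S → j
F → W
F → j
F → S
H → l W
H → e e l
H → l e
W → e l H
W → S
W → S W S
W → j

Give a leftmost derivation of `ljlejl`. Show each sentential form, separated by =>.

S=>Fl=>Wl=>Sl=>HHjl=>lWHjl=>ljHjl=>ljlejl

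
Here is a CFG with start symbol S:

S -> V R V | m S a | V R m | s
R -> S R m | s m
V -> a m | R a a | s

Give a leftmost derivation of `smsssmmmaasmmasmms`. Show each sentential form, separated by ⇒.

S⇒VRV⇒sRV⇒sSRmV⇒smSaRmV⇒smVRmaRmV⇒smRaaRmaRmV⇒smSRmaaRmaRmV⇒smsRmaaRmaRmV⇒smsSRmmaaRmaRmV⇒smssRmmaaRmaRmV⇒smsssmmmaaRmaRmV⇒smsssmmmaasmmaRmV⇒smsssmmmaasmmasmmV⇒smsssmmmaasmmasmms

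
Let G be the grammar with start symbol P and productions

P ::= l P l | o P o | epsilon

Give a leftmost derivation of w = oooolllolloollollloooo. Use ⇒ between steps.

P⇒oPo⇒ooPoo⇒oooPooo⇒ooooPoooo⇒oooolPloooo⇒oooollPlloooo⇒oooolllPllloooo⇒oooollloPollloooo⇒oooolllolPlollloooo⇒oooolllollPllollloooo⇒oooolllolloPollollloooo⇒oooolllolloollollloooo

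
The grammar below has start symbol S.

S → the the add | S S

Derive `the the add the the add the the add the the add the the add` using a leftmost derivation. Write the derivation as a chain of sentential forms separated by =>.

S => S S   [S → S S]
S S => S S S   [S → S S]
S S S => S S S S   [S → S S]
S S S S => S S S S S   [S → S S]
S S S S S => the the add S S S S   [S → the the add]
the the add S S S S => the the add the the add S S S   [S → the the add]
the the add the the add S S S => the the add the the add the the add S S   [S → the the add]
the the add the the add the the add S S => the the add the the add the the add the the add S   [S → the the add]
the the add the the add the the add the the add S => the the add the the add the the add the the add the the add   [S → the the add]

S => S S => S S S => S S S S => S S S S S => the the add S S S S => the the add the the add S S S => the the add the the add the the add S S => the the add the the add the the add the the add S => the the add the the add the the add the the add the the add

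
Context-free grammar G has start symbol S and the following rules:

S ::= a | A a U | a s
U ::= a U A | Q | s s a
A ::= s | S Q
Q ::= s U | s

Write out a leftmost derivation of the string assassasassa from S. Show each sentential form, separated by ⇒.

S ⇒ AaU   [S ::= A a U]
AaU ⇒ SQaU   [A ::= S Q]
SQaU ⇒ AaUQaU   [S ::= A a U]
AaUQaU ⇒ SQaUQaU   [A ::= S Q]
SQaUQaU ⇒ asQaUQaU   [S ::= a s]
asQaUQaU ⇒ assaUQaU   [Q ::= s]
assaUQaU ⇒ assassaQaU   [U ::= s s a]
assassaQaU ⇒ assassasaU   [Q ::= s]
assassasaU ⇒ assassasassa   [U ::= s s a]

S ⇒ AaU ⇒ SQaU ⇒ AaUQaU ⇒ SQaUQaU ⇒ asQaUQaU ⇒ assaUQaU ⇒ assassaQaU ⇒ assassasaU ⇒ assassasassa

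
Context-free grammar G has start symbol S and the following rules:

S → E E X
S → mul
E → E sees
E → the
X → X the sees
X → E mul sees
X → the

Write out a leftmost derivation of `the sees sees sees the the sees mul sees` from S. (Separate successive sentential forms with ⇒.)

S ⇒ E E X   [S → E E X]
E E X ⇒ E sees E X   [E → E sees]
E sees E X ⇒ E sees sees E X   [E → E sees]
E sees sees E X ⇒ E sees sees sees E X   [E → E sees]
E sees sees sees E X ⇒ the sees sees sees E X   [E → the]
the sees sees sees E X ⇒ the sees sees sees the X   [E → the]
the sees sees sees the X ⇒ the sees sees sees the E mul sees   [X → E mul sees]
the sees sees sees the E mul sees ⇒ the sees sees sees the E sees mul sees   [E → E sees]
the sees sees sees the E sees mul sees ⇒ the sees sees sees the the sees mul sees   [E → the]

S ⇒ E E X ⇒ E sees E X ⇒ E sees sees E X ⇒ E sees sees sees E X ⇒ the sees sees sees E X ⇒ the sees sees sees the X ⇒ the sees sees sees the E mul sees ⇒ the sees sees sees the E sees mul sees ⇒ the sees sees sees the the sees mul sees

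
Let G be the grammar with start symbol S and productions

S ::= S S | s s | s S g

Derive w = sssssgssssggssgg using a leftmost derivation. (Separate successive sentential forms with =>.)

S=>sSg=>ssSgg=>ssSSgg=>ssSSSgg=>sssSgSSgg=>sssssgSSgg=>sssssgsSgSgg=>sssssgssSggSgg=>sssssgssssggSgg=>sssssgssssggssgg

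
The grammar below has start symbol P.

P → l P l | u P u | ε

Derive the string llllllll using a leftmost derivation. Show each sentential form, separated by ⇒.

P ⇒ lPl   [P → l P l]
lPl ⇒ llPll   [P → l P l]
llPll ⇒ lllPlll   [P → l P l]
lllPlll ⇒ llllPllll   [P → l P l]
llllPllll ⇒ llllllll   [P → ε]

P⇒lPl⇒llPll⇒lllPlll⇒llllPllll⇒llllllll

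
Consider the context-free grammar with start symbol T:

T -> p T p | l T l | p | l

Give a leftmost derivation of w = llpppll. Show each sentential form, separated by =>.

T=>lTl=>llTll=>llpTpll=>llpppll

T => lTl   [T -> l T l]
lTl => llTll   [T -> l T l]
llTll => llpTpll   [T -> p T p]
llpTpll => llpppll   [T -> p]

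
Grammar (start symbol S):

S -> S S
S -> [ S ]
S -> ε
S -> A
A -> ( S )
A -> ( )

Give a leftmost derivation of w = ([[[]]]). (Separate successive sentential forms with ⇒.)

S ⇒ A   [S -> A]
A ⇒ (S)   [A -> ( S )]
(S) ⇒ ([S])   [S -> [ S ]]
([S]) ⇒ ([SS])   [S -> S S]
([SS]) ⇒ ([[S]S])   [S -> [ S ]]
([[S]S]) ⇒ ([[SS]S])   [S -> S S]
([[SS]S]) ⇒ ([[[S]S]S])   [S -> [ S ]]
([[[S]S]S]) ⇒ ([[[]S]S])   [S -> ε]
([[[]S]S]) ⇒ ([[[]]S])   [S -> ε]
([[[]]S]) ⇒ ([[[]]])   [S -> ε]

S ⇒ A ⇒ (S) ⇒ ([S]) ⇒ ([SS]) ⇒ ([[S]S]) ⇒ ([[SS]S]) ⇒ ([[[S]S]S]) ⇒ ([[[]S]S]) ⇒ ([[[]]S]) ⇒ ([[[]]])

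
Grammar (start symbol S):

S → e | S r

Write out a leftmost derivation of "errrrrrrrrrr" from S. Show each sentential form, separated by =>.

S => Sr => Srr => Srrr => Srrrr => Srrrrr => Srrrrrr => Srrrrrrr => Srrrrrrrr => Srrrrrrrrr => Srrrrrrrrrr => Srrrrrrrrrrr => errrrrrrrrrr

S => Sr   [S → S r]
Sr => Srr   [S → S r]
Srr => Srrr   [S → S r]
Srrr => Srrrr   [S → S r]
Srrrr => Srrrrr   [S → S r]
Srrrrr => Srrrrrr   [S → S r]
Srrrrrr => Srrrrrrr   [S → S r]
Srrrrrrr => Srrrrrrrr   [S → S r]
Srrrrrrrr => Srrrrrrrrr   [S → S r]
Srrrrrrrrr => Srrrrrrrrrr   [S → S r]
Srrrrrrrrrr => Srrrrrrrrrrr   [S → S r]
Srrrrrrrrrrr => errrrrrrrrrr   [S → e]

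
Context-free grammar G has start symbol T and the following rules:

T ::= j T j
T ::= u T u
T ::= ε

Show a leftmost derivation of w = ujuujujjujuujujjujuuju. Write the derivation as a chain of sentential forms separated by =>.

T => uTu   [T ::= u T u]
uTu => ujTju   [T ::= j T j]
ujTju => ujuTuju   [T ::= u T u]
ujuTuju => ujuuTuuju   [T ::= u T u]
ujuuTuuju => ujuujTjuuju   [T ::= j T j]
ujuujTjuuju => ujuujuTujuuju   [T ::= u T u]
ujuujuTujuuju => ujuujujTjujuuju   [T ::= j T j]
ujuujujTjujuuju => ujuujujjTjjujuuju   [T ::= j T j]
ujuujujjTjjujuuju => ujuujujjuTujjujuuju   [T ::= u T u]
ujuujujjuTujjujuuju => ujuujujjujTjujjujuuju   [T ::= j T j]
ujuujujjujTjujjujuuju => ujuujujjujuTujujjujuuju   [T ::= u T u]
ujuujujjujuTujujjujuuju => ujuujujjujuujujjujuuju   [T ::= ε]

T => uTu => ujTju => ujuTuju => ujuuTuuju => ujuujTjuuju => ujuujuTujuuju => ujuujujTjujuuju => ujuujujjTjjujuuju => ujuujujjuTujjujuuju => ujuujujjujTjujjujuuju => ujuujujjujuTujujjujuuju => ujuujujjujuujujjujuuju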